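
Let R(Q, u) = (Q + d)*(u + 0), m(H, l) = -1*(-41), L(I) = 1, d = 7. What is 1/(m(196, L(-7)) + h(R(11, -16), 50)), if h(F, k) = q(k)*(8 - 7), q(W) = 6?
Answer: 1/47 ≈ 0.021277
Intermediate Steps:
m(H, l) = 41
R(Q, u) = u*(7 + Q) (R(Q, u) = (Q + 7)*(u + 0) = (7 + Q)*u = u*(7 + Q))
h(F, k) = 6 (h(F, k) = 6*(8 - 7) = 6*1 = 6)
1/(m(196, L(-7)) + h(R(11, -16), 50)) = 1/(41 + 6) = 1/47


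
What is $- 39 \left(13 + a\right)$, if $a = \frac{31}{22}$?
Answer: $- \frac{12363}{22} \approx -561.95$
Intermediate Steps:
$a = \frac{31}{22}$ ($a = 31 \cdot \frac{1}{22} = \frac{31}{22} \approx 1.4091$)
$- 39 \left(13 + a\right) = - 39 \left(13 + \frac{31}{22}\right) = \left(-39\right) \frac{317}{22} = - \frac{12363}{22}$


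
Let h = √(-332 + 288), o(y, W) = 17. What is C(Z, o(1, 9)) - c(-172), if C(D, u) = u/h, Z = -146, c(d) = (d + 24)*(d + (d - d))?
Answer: -25456 - 17*I*√11/22 ≈ -25456.0 - 2.5628*I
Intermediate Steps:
c(d) = d*(24 + d) (c(d) = (24 + d)*(d + 0) = (24 + d)*d = d*(24 + d))
h = 2*I*√11 (h = √(-44) = 2*I*√11 ≈ 6.6332*I)
C(D, u) = -I*u*√11/22 (C(D, u) = u/((2*I*√11)) = u*(-I*√11/22) = -I*u*√11/22)
C(Z, o(1, 9)) - c(-172) = -1/22*I*17*√11 - (-172)*(24 - 172) = -17*I*√11/22 - (-172)*(-148) = -17*I*√11/22 - 1*25456 = -17*I*√11/22 - 25456 = -25456 - 17*I*√11/22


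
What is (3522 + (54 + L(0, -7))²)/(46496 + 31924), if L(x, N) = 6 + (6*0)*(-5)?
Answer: 1187/13070 ≈ 0.090819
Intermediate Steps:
L(x, N) = 6 (L(x, N) = 6 + 0*(-5) = 6 + 0 = 6)
(3522 + (54 + L(0, -7))²)/(46496 + 31924) = (3522 + (54 + 6)²)/(46496 + 31924) = (3522 + 60²)/78420 = (3522 + 3600)*(1/78420) = 7122*(1/78420) = 1187/13070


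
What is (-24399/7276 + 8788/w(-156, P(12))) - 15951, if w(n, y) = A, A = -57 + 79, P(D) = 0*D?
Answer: -1244951881/80036 ≈ -15555.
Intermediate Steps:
P(D) = 0
A = 22
w(n, y) = 22
(-24399/7276 + 8788/w(-156, P(12))) - 15951 = (-24399/7276 + 8788/22) - 15951 = (-24399*1/7276 + 8788*(1/22)) - 15951 = (-24399/7276 + 4394/11) - 15951 = 31702355/80036 - 15951 = -1244951881/80036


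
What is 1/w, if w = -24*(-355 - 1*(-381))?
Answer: -1/624 ≈ -0.0016026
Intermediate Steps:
w = -624 (w = -24*(-355 + 381) = -24*26 = -624)
1/w = 1/(-624) = -1/624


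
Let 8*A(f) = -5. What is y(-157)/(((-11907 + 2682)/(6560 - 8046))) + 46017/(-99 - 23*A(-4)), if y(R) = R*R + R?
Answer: 7081145408/2081775 ≈ 3401.5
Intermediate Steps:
A(f) = -5/8 (A(f) = (1/8)*(-5) = -5/8)
y(R) = R + R**2 (y(R) = R**2 + R = R + R**2)
y(-157)/(((-11907 + 2682)/(6560 - 8046))) + 46017/(-99 - 23*A(-4)) = (-157*(1 - 157))/(((-11907 + 2682)/(6560 - 8046))) + 46017/(-99 - 23*(-5/8)) = (-157*(-156))/((-9225/(-1486))) + 46017/(-99 + 115/8) = 24492/((-9225*(-1/1486))) + 46017/(-677/8) = 24492/(9225/1486) + 46017*(-8/677) = 24492*(1486/9225) - 368136/677 = 12131704/3075 - 368136/677 = 7081145408/2081775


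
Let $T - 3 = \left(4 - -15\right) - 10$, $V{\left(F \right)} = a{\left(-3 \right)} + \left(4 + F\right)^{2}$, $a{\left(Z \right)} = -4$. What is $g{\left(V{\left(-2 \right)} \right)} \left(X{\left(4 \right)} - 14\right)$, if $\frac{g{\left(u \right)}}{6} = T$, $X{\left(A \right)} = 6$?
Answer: $-576$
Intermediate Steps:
$V{\left(F \right)} = -4 + \left(4 + F\right)^{2}$
$T = 12$ ($T = 3 + \left(\left(4 - -15\right) - 10\right) = 3 + \left(\left(4 + 15\right) - 10\right) = 3 + \left(19 - 10\right) = 3 + 9 = 12$)
$g{\left(u \right)} = 72$ ($g{\left(u \right)} = 6 \cdot 12 = 72$)
$g{\left(V{\left(-2 \right)} \right)} \left(X{\left(4 \right)} - 14\right) = 72 \left(6 - 14\right) = 72 \left(-8\right) = -576$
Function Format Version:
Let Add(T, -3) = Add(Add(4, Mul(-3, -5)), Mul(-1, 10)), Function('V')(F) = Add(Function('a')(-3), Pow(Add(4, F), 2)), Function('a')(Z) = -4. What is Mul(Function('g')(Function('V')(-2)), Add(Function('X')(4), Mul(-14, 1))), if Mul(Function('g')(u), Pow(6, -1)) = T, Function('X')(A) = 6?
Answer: -576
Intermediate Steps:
Function('V')(F) = Add(-4, Pow(Add(4, F), 2))
T = 12 (T = Add(3, Add(Add(4, Mul(-3, -5)), Mul(-1, 10))) = Add(3, Add(Add(4, 15), -10)) = Add(3, Add(19, -10)) = Add(3, 9) = 12)
Function('g')(u) = 72 (Function('g')(u) = Mul(6, 12) = 72)
Mul(Function('g')(Function('V')(-2)), Add(Function('X')(4), Mul(-14, 1))) = Mul(72, Add(6, Mul(-14, 1))) = Mul(72, Add(6, -14)) = Mul(72, -8) = -576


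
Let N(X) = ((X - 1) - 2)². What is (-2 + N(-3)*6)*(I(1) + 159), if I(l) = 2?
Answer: 34454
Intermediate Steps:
N(X) = (-3 + X)² (N(X) = ((-1 + X) - 2)² = (-3 + X)²)
(-2 + N(-3)*6)*(I(1) + 159) = (-2 + (-3 - 3)²*6)*(2 + 159) = (-2 + (-6)²*6)*161 = (-2 + 36*6)*161 = (-2 + 216)*161 = 214*161 = 34454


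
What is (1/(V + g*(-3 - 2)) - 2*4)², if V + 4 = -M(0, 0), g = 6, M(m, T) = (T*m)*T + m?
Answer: 74529/1156 ≈ 64.471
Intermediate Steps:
M(m, T) = m + m*T² (M(m, T) = m*T² + m = m + m*T²)
V = -4 (V = -4 - 0*(1 + 0²) = -4 - 0*(1 + 0) = -4 - 0 = -4 - 1*0 = -4 + 0 = -4)
(1/(V + g*(-3 - 2)) - 2*4)² = (1/(-4 + 6*(-3 - 2)) - 2*4)² = (1/(-4 + 6*(-5)) - 8)² = (1/(-4 - 30) - 8)² = (1/(-34) - 8)² = (-1/34 - 8)² = (-273/34)² = 74529/1156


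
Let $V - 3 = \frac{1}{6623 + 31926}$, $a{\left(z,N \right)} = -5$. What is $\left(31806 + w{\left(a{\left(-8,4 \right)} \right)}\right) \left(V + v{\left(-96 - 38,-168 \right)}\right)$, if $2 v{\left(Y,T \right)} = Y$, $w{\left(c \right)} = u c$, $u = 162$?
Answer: $- \frac{10924473780}{5507} \approx -1.9837 \cdot 10^{6}$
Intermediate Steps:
$w{\left(c \right)} = 162 c$
$v{\left(Y,T \right)} = \frac{Y}{2}$
$V = \frac{115648}{38549}$ ($V = 3 + \frac{1}{6623 + 31926} = 3 + \frac{1}{38549} = \frac{115648}{38549} \approx 3.0$)
$\left(31806 + w{\left(a{\left(-8,4 \right)} \right)}\right) \left(V + v{\left(-96 - 38,-168 \right)}\right) = \left(31806 + 162 \left(-5\right)\right) \left(\frac{115648}{38549} + \frac{-96 - 38}{2}\right) = \left(31806 - 810\right) \left(\frac{115648}{38549} + \frac{-96 - 38}{2}\right) = 30996 \left(\frac{115648}{38549} + \frac{1}{2} \left(-134\right)\right) = 30996 \left(\frac{115648}{38549} - 67\right) = 30996 \left(- \frac{2467135}{38549}\right) = - \frac{10924473780}{5507}$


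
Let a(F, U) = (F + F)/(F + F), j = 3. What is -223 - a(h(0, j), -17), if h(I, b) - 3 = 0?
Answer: -224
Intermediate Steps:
h(I, b) = 3 (h(I, b) = 3 + 0 = 3)
a(F, U) = 1 (a(F, U) = (2*F)/((2*F)) = (2*F)*(1/(2*F)) = 1)
-223 - a(h(0, j), -17) = -223 - 1*1 = -223 - 1 = -224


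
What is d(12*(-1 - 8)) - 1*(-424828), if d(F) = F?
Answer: 424720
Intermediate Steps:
d(12*(-1 - 8)) - 1*(-424828) = 12*(-1 - 8) - 1*(-424828) = 12*(-9) + 424828 = -108 + 424828 = 424720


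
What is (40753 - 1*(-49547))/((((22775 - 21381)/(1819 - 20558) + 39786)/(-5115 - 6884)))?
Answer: -1015194413415/37277423 ≈ -27234.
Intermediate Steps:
(40753 - 1*(-49547))/((((22775 - 21381)/(1819 - 20558) + 39786)/(-5115 - 6884))) = (40753 + 49547)/(((1394/(-18739) + 39786)/(-11999))) = 90300/(((1394*(-1/18739) + 39786)*(-1/11999))) = 90300/(((-1394/18739 + 39786)*(-1/11999))) = 90300/(((745548460/18739)*(-1/11999))) = 90300/(-745548460/224849261) = 90300*(-224849261/745548460) = -1015194413415/37277423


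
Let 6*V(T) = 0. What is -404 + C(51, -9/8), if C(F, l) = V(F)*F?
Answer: -404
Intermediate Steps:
V(T) = 0 (V(T) = (⅙)*0 = 0)
C(F, l) = 0 (C(F, l) = 0*F = 0)
-404 + C(51, -9/8) = -404 + 0 = -404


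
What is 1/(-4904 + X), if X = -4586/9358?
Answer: -4679/22948109 ≈ -0.00020389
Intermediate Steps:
X = -2293/4679 (X = -4586*1/9358 = -2293/4679 ≈ -0.49006)
1/(-4904 + X) = 1/(-4904 - 2293/4679) = 1/(-22948109/4679) = -4679/22948109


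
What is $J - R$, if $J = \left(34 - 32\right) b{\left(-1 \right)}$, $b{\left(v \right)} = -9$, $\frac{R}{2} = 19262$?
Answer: $-38542$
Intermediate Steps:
$R = 38524$ ($R = 2 \cdot 19262 = 38524$)
$J = -18$ ($J = \left(34 - 32\right) \left(-9\right) = 2 \left(-9\right) = -18$)
$J - R = -18 - 38524 = -38542$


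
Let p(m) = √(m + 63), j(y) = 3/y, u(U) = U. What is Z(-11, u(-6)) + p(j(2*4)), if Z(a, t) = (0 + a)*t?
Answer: 66 + 13*√6/4 ≈ 73.961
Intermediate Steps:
Z(a, t) = a*t
p(m) = √(63 + m)
Z(-11, u(-6)) + p(j(2*4)) = -11*(-6) + √(63 + 3/((2*4))) = 66 + √(63 + 3/8) = 66 + √(507/8) = 66 + 13*√6/4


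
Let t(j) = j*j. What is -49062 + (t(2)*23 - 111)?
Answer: -49081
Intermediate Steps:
t(j) = j²
-49062 + (t(2)*23 - 111) = -49062 + (2²*23 - 111) = -49062 + (4*23 - 111) = -49062 + (92 - 111) = -49062 - 19 = -49081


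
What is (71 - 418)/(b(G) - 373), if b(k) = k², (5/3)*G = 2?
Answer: 8675/9289 ≈ 0.93390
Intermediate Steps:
G = 6/5 (G = (⅗)*2 = 6/5 ≈ 1.2000)
(71 - 418)/(b(G) - 373) = (71 - 418)/((6/5)² - 373) = -347/(36/25 - 373) = -347/(-9289/25) = -347*(-25/9289) = 8675/9289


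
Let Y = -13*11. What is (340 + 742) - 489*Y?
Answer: 71009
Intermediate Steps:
Y = -143
(340 + 742) - 489*Y = (340 + 742) - 489*(-143) = 1082 + 69927 = 71009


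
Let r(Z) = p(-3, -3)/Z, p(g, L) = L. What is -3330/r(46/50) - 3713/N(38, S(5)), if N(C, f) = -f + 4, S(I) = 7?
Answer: 33883/15 ≈ 2258.9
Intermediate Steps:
r(Z) = -3/Z
N(C, f) = 4 - f
-3330/r(46/50) - 3713/N(38, S(5)) = -3330/((-3/(46/50))) - 3713/(4 - 1*7) = -3330/((-3/(46*(1/50)))) - 3713/(4 - 7) = -3330/((-3/23/25)) - 3713/(-3) = -3330/((-3*25/23)) - 3713*(-1/3) = -3330/(-75/23) + 3713/3 = -3330*(-23/75) + 3713/3 = 5106/5 + 3713/3 = 33883/15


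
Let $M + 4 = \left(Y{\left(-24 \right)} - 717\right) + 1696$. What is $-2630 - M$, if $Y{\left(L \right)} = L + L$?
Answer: $-3557$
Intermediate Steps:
$Y{\left(L \right)} = 2 L$
$M = 927$ ($M = -4 + \left(\left(2 \left(-24\right) - 717\right) + 1696\right) = -4 + \left(\left(-48 - 717\right) + 1696\right) = -4 + \left(-765 + 1696\right) = -4 + 931 = 927$)
$-2630 - M = -2630 - 927 = -3557$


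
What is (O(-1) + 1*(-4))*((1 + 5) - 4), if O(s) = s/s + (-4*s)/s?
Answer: -14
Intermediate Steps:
O(s) = -3 (O(s) = 1 - 4 = -3)
(O(-1) + 1*(-4))*((1 + 5) - 4) = (-3 + 1*(-4))*((1 + 5) - 4) = (-3 - 4)*(6 - 4) = -7*2 = -14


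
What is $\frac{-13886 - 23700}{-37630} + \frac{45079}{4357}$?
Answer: $\frac{930042486}{81976955} \approx 11.345$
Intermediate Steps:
$\frac{-13886 - 23700}{-37630} + \frac{45079}{4357} = \left(-13886 - 23700\right) \left(- \frac{1}{37630}\right) + 45079 \cdot \frac{1}{4357} = \left(-37586\right) \left(- \frac{1}{37630}\right) + \frac{45079}{4357} = \frac{18793}{18815} + \frac{45079}{4357} = \frac{930042486}{81976955}$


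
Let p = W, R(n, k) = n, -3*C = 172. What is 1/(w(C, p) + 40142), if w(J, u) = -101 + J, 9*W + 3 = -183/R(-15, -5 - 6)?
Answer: 3/119951 ≈ 2.5010e-5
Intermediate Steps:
C = -172/3 (C = -⅓*172 = -172/3 ≈ -57.333)
W = 46/45 (W = -⅓ + (-183/(-15))/9 = -⅓ + (-183*(-1/15))/9 = -⅓ + (⅑)*(61/5) = -⅓ + 61/45 = 46/45 ≈ 1.0222)
p = 46/45 ≈ 1.0222
1/(w(C, p) + 40142) = 1/((-101 - 172/3) + 40142) = 1/(-475/3 + 40142) = 1/(119951/3) = 3/119951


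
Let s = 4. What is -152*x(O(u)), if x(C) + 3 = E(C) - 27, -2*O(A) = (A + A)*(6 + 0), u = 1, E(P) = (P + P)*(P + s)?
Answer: 912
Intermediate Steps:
E(P) = 2*P*(4 + P) (E(P) = (P + P)*(P + 4) = (2*P)*(4 + P) = 2*P*(4 + P))
O(A) = -6*A (O(A) = -(A + A)*(6 + 0)/2 = -2*A*6/2 = -6*A)
x(C) = -30 + 2*C*(4 + C) (x(C) = -3 + (2*C*(4 + C) - 27) = -3 + (-27 + 2*C*(4 + C)) = -30 + 2*C*(4 + C))
-152*x(O(u)) = -152*(-30 + 2*(-6*1)*(4 - 6*1)) = -152*(-30 + 2*(-6)*(4 - 6)) = -152*(-30 + 2*(-6)*(-2)) = -152*(-30 + 24) = -152*(-6) = 912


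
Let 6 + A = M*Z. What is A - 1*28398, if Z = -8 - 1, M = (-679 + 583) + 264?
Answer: -29916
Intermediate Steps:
M = 168 (M = -96 + 264 = 168)
Z = -9
A = -1518 (A = -6 + 168*(-9) = -6 - 1512 = -1518)
A - 1*28398 = -1518 - 1*28398 = -1518 - 28398 = -29916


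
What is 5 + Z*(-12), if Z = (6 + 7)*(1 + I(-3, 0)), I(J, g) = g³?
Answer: -151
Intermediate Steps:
Z = 13 (Z = (6 + 7)*(1 + 0³) = 13*(1 + 0) = 13*1 = 13)
5 + Z*(-12) = 5 + 13*(-12) = 5 - 156 = -151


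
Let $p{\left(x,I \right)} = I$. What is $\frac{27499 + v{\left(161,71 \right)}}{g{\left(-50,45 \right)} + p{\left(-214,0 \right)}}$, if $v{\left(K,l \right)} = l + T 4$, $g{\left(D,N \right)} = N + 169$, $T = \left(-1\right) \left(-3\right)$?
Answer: $\frac{13791}{107} \approx 128.89$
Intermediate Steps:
$T = 3$
$g{\left(D,N \right)} = 169 + N$
$v{\left(K,l \right)} = 12 + l$ ($v{\left(K,l \right)} = l + 3 \cdot 4 = l + 12 = 12 + l$)
$\frac{27499 + v{\left(161,71 \right)}}{g{\left(-50,45 \right)} + p{\left(-214,0 \right)}} = \frac{27499 + \left(12 + 71\right)}{\left(169 + 45\right) + 0} = \frac{27499 + 83}{214 + 0} = \frac{27582}{214} = 27582 \cdot \frac{1}{214} = \frac{13791}{107}$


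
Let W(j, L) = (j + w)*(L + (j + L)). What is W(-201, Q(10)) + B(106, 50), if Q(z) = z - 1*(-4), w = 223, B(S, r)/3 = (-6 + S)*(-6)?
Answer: -5606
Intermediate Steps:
B(S, r) = 108 - 18*S (B(S, r) = 3*((-6 + S)*(-6)) = 3*(36 - 6*S) = 108 - 18*S)
Q(z) = 4 + z (Q(z) = z + 4 = 4 + z)
W(j, L) = (223 + j)*(j + 2*L) (W(j, L) = (j + 223)*(L + (j + L)) = (223 + j)*(L + (L + j)) = (223 + j)*(j + 2*L))
W(-201, Q(10)) + B(106, 50) = ((-201)² + 223*(-201) + 446*(4 + 10) + 2*(4 + 10)*(-201)) + (108 - 18*106) = (40401 - 44823 + 446*14 + 2*14*(-201)) + (108 - 1908) = (40401 - 44823 + 6244 - 5628) - 1800 = -3806 - 1800 = -5606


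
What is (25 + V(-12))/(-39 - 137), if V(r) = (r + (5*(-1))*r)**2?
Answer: -2329/176 ≈ -13.233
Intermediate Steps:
V(r) = 16*r**2 (V(r) = (r - 5*r)**2 = (-4*r)**2 = 16*r**2)
(25 + V(-12))/(-39 - 137) = (25 + 16*(-12)**2)/(-39 - 137) = (25 + 16*144)/(-176) = -(25 + 2304)/176 = -1/176*2329 = -2329/176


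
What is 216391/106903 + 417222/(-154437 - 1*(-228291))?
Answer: 3365756910/438623009 ≈ 7.6735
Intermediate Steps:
216391/106903 + 417222/(-154437 - 1*(-228291)) = 216391*(1/106903) + 417222/(-154437 + 228291) = 216391/106903 + 417222/73854 = 216391/106903 + 417222*(1/73854) = 216391/106903 + 23179/4103 = 3365756910/438623009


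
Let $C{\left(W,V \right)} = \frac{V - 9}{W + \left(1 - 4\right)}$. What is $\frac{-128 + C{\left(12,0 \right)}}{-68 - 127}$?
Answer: $\frac{43}{65} \approx 0.66154$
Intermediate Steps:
$C{\left(W,V \right)} = \frac{-9 + V}{-3 + W}$ ($C{\left(W,V \right)} = \frac{-9 + V}{W - 3} = \frac{-9 + V}{-3 + W}$)
$\frac{-128 + C{\left(12,0 \right)}}{-68 - 127} = \frac{-128 + \frac{-9 + 0}{-3 + 12}}{-68 - 127} = \frac{-128 + \frac{1}{9} \left(-9\right)}{-195} = \left(-128 + \frac{1}{9} \left(-9\right)\right) \left(- \frac{1}{195}\right) = \left(-128 - 1\right) \left(- \frac{1}{195}\right) = \left(-129\right) \left(- \frac{1}{195}\right) = \frac{43}{65}$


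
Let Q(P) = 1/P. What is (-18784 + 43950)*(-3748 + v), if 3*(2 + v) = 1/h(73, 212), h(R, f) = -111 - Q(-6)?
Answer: -62757762832/665 ≈ -9.4373e+7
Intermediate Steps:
Q(P) = 1/P
h(R, f) = -665/6 (h(R, f) = -111 - 1/(-6) = -111 - 1*(-1/6) = -111 + 1/6 = -665/6)
v = -1332/665 (v = -2 + 1/(3*(-665/6)) = -2 + (1/3)*(-6/665) = -2 - 2/665 = -1332/665 ≈ -2.0030)
(-18784 + 43950)*(-3748 + v) = (-18784 + 43950)*(-3748 - 1332/665) = 25166*(-2493752/665) = -62757762832/665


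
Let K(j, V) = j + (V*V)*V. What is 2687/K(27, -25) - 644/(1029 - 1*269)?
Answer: -755452/740905 ≈ -1.0196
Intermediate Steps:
K(j, V) = j + V³ (K(j, V) = j + V²*V = j + V³)
2687/K(27, -25) - 644/(1029 - 1*269) = 2687/(27 + (-25)³) - 644/(1029 - 1*269) = 2687/(27 - 15625) - 644/(1029 - 269) = 2687/(-15598) - 644/760 = 2687*(-1/15598) - 644*1/760 = -2687/15598 - 161/190 = -755452/740905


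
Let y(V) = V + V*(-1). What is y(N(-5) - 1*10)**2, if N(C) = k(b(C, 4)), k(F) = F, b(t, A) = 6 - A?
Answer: 0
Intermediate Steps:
N(C) = 2 (N(C) = 6 - 1*4 = 6 - 4 = 2)
y(V) = 0 (y(V) = V - V = 0)
y(N(-5) - 1*10)**2 = 0**2 = 0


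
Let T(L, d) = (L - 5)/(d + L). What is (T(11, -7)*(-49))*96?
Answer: -7056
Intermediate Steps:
T(L, d) = (-5 + L)/(L + d)
(T(11, -7)*(-49))*96 = (((-5 + 11)/(11 - 7))*(-49))*96 = ((6/4)*(-49))*96 = (((¼)*6)*(-49))*96 = ((3/2)*(-49))*96 = -147/2*96 = -7056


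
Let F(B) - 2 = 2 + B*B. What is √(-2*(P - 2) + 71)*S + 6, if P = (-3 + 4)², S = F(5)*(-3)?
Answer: 6 - 87*√73 ≈ -737.33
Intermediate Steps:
F(B) = 4 + B² (F(B) = 2 + (2 + B*B) = 2 + (2 + B²) = 4 + B²)
S = -87 (S = (4 + 5²)*(-3) = (4 + 25)*(-3) = 29*(-3) = -87)
P = 1 (P = 1² = 1)
√(-2*(P - 2) + 71)*S + 6 = √(-2*(1 - 2) + 71)*(-87) + 6 = √(-2*(-1) + 71)*(-87) + 6 = √(2 + 71)*(-87) + 6 = √73*(-87) + 6 = -87*√73 + 6 = 6 - 87*√73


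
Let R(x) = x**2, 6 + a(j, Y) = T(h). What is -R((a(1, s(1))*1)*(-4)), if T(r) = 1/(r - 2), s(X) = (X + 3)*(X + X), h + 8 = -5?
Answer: -132496/225 ≈ -588.87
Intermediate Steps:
h = -13 (h = -8 - 5 = -13)
s(X) = 2*X*(3 + X) (s(X) = (3 + X)*(2*X) = 2*X*(3 + X))
T(r) = 1/(-2 + r)
a(j, Y) = -91/15 (a(j, Y) = -6 + 1/(-2 - 13) = -6 + 1/(-15) = -6 - 1/15 = -91/15)
-R((a(1, s(1))*1)*(-4)) = -(-91/15*1*(-4))**2 = -(-91/15*(-4))**2 = -(364/15)**2 = -1*132496/225 = -132496/225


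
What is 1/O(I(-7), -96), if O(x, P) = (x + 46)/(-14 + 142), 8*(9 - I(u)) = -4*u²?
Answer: 256/159 ≈ 1.6101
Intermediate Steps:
I(u) = 9 + u²/2 (I(u) = 9 - (-1)*u²/2 = 9 + u²/2)
O(x, P) = 23/64 + x/128 (O(x, P) = (46 + x)/128 = (46 + x)*(1/128) = 23/64 + x/128)
1/O(I(-7), -96) = 1/(23/64 + (9 + (½)*(-7)²)/128) = 1/(23/64 + (9 + (½)*49)/128) = 1/(23/64 + (9 + 49/2)/128) = 1/(23/64 + (1/128)*(67/2)) = 1/(23/64 + 67/256) = 1/(159/256) = 256/159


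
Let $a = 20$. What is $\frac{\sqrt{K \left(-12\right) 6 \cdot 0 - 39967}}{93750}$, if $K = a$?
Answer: $\frac{i \sqrt{39967}}{93750} \approx 0.0021325 i$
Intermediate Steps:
$K = 20$
$\frac{\sqrt{K \left(-12\right) 6 \cdot 0 - 39967}}{93750} = \frac{\sqrt{20 \left(-12\right) 6 \cdot 0 - 39967}}{93750} = \sqrt{20 \left(\left(-72\right) 0\right) - 39967} \cdot \frac{1}{93750} = \sqrt{20 \cdot 0 - 39967} \cdot \frac{1}{93750} = \sqrt{0 - 39967} \cdot \frac{1}{93750} = \sqrt{-39967} \cdot \frac{1}{93750} = i \sqrt{39967} \cdot \frac{1}{93750} = \frac{i \sqrt{39967}}{93750}$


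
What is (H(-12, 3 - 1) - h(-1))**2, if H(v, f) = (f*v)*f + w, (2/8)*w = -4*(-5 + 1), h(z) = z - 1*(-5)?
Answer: 144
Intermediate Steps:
h(z) = 5 + z (h(z) = z + 5 = 5 + z)
w = 64 (w = 4*(-4*(-5 + 1)) = 4*(-4*(-4)) = 4*16 = 64)
H(v, f) = 64 + v*f**2 (H(v, f) = (f*v)*f + 64 = v*f**2 + 64 = 64 + v*f**2)
(H(-12, 3 - 1) - h(-1))**2 = ((64 - 12*(3 - 1)**2) - (5 - 1))**2 = ((64 - 12*2**2) - 1*4)**2 = ((64 - 12*4) - 4)**2 = ((64 - 48) - 4)**2 = (16 - 4)**2 = 12**2 = 144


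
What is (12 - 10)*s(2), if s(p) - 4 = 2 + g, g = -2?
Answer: 8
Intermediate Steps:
s(p) = 4 (s(p) = 4 + (2 - 2) = 4 + 0 = 4)
(12 - 10)*s(2) = (12 - 10)*4 = 2*4 = 8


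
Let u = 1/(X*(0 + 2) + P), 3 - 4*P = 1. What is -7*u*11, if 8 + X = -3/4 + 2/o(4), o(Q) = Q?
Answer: 77/16 ≈ 4.8125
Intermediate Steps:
P = ½ (P = ¾ - ¼*1 = ¾ - ¼ = ½ ≈ 0.50000)
X = -33/4 (X = -8 + (-3/4 + 2/4) = -8 + (-3*¼ + 2*(¼)) = -8 + (-¾ + ½) = -8 - ¼ = -33/4 ≈ -8.2500)
u = -1/16 (u = 1/(-33*(0 + 2)/4 + ½) = 1/(-33/4*2 + ½) = 1/(-33/2 + ½) = 1/(-16) = -1/16 ≈ -0.062500)
-7*u*11 = -7*(-1/16)*11 = (7/16)*11 = 77/16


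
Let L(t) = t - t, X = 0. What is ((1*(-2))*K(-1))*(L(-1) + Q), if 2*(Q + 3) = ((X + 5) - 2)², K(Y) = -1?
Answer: 3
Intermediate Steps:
L(t) = 0
Q = 3/2 (Q = -3 + ((0 + 5) - 2)²/2 = -3 + (5 - 2)²/2 = -3 + (½)*3² = -3 + (½)*9 = -3 + 9/2 = 3/2 ≈ 1.5000)
((1*(-2))*K(-1))*(L(-1) + Q) = ((1*(-2))*(-1))*(0 + 3/2) = -2*(-1)*(3/2) = 2*(3/2) = 3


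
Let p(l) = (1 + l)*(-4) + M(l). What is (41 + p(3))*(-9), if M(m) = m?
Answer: -252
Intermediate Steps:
p(l) = -4 - 3*l (p(l) = (1 + l)*(-4) + l = (-4 - 4*l) + l = -4 - 3*l)
(41 + p(3))*(-9) = (41 + (-4 - 3*3))*(-9) = (41 + (-4 - 9))*(-9) = (41 - 13)*(-9) = 28*(-9) = -252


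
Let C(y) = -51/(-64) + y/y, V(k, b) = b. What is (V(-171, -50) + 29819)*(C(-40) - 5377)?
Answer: -10240922997/64 ≈ -1.6001e+8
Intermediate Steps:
C(y) = 115/64 (C(y) = -51*(-1/64) + 1 = 51/64 + 1 = 115/64)
(V(-171, -50) + 29819)*(C(-40) - 5377) = (-50 + 29819)*(115/64 - 5377) = 29769*(-344013/64) = -10240922997/64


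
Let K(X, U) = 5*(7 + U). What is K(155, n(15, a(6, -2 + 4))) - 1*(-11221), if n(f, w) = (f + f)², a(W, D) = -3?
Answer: 15756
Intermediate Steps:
n(f, w) = 4*f² (n(f, w) = (2*f)² = 4*f²)
K(X, U) = 35 + 5*U
K(155, n(15, a(6, -2 + 4))) - 1*(-11221) = (35 + 5*(4*15²)) - 1*(-11221) = (35 + 5*(4*225)) + 11221 = (35 + 5*900) + 11221 = (35 + 4500) + 11221 = 4535 + 11221 = 15756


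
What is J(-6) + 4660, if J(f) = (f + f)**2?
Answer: 4804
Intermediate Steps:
J(f) = 4*f**2 (J(f) = (2*f)**2 = 4*f**2)
J(-6) + 4660 = 4*(-6)**2 + 4660 = 4*36 + 4660 = 144 + 4660 = 4804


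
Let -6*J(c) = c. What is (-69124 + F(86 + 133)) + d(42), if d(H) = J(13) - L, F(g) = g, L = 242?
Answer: -414895/6 ≈ -69149.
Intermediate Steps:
J(c) = -c/6
d(H) = -1465/6 (d(H) = -1/6*13 - 1*242 = -13/6 - 242 = -1465/6)
(-69124 + F(86 + 133)) + d(42) = (-69124 + (86 + 133)) - 1465/6 = (-69124 + 219) - 1465/6 = -68905 - 1465/6 = -414895/6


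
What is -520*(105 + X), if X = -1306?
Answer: 624520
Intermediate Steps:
-520*(105 + X) = -520*(105 - 1306) = -520*(-1201) = 624520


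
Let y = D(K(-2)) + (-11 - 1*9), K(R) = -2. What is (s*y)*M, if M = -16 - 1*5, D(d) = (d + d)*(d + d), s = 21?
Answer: 1764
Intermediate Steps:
D(d) = 4*d² (D(d) = (2*d)*(2*d) = 4*d²)
y = -4 (y = 4*(-2)² + (-11 - 1*9) = 4*4 + (-11 - 9) = 16 - 20 = -4)
M = -21 (M = -16 - 5 = -21)
(s*y)*M = (21*(-4))*(-21) = -84*(-21) = 1764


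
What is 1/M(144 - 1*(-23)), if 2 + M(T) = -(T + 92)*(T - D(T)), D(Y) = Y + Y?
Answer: 1/43251 ≈ 2.3121e-5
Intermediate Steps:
D(Y) = 2*Y
M(T) = -2 + T*(92 + T) (M(T) = -2 - (T + 92)*(T - 2*T) = -2 - (92 + T)*(T - 2*T) = -2 - (92 + T)*(-T) = -2 - (-1)*T*(92 + T) = -2 + T*(92 + T))
1/M(144 - 1*(-23)) = 1/(-2 + (144 - 1*(-23))² + 92*(144 - 1*(-23))) = 1/(-2 + (144 + 23)² + 92*(144 + 23)) = 1/(-2 + 167² + 92*167) = 1/(-2 + 27889 + 15364) = 1/43251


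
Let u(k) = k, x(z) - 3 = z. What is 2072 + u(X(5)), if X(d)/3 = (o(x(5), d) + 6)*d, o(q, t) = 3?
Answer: 2207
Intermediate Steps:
x(z) = 3 + z
X(d) = 27*d (X(d) = 3*((3 + 6)*d) = 3*(9*d) = 27*d)
2072 + u(X(5)) = 2072 + 27*5 = 2072 + 135 = 2207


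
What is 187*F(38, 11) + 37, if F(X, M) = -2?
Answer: -337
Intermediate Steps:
187*F(38, 11) + 37 = 187*(-2) + 37 = -374 + 37 = -337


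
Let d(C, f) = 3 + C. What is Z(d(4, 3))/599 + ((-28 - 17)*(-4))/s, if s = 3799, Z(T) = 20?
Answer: 183800/2275601 ≈ 0.080770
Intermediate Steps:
Z(d(4, 3))/599 + ((-28 - 17)*(-4))/s = 20/599 + ((-28 - 17)*(-4))/3799 = 20*(1/599) - 45*(-4)*(1/3799) = 20/599 + 180*(1/3799) = 20/599 + 180/3799 = 183800/2275601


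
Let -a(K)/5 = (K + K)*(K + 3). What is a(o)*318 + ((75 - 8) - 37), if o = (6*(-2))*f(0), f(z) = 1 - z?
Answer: -343410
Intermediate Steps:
o = -12 (o = (6*(-2))*(1 - 1*0) = -12*(1 + 0) = -12*1 = -12)
a(K) = -10*K*(3 + K) (a(K) = -5*(K + K)*(K + 3) = -5*2*K*(3 + K) = -10*K*(3 + K))
a(o)*318 + ((75 - 8) - 37) = -10*(-12)*(3 - 12)*318 + ((75 - 8) - 37) = -10*(-12)*(-9)*318 + (67 - 37) = -1080*318 + 30 = -343440 + 30 = -343410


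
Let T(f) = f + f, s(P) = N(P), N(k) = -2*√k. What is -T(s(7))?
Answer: 4*√7 ≈ 10.583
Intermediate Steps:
s(P) = -2*√P
T(f) = 2*f
-T(s(7)) = -2*(-2*√7) = -(-4)*√7 = 4*√7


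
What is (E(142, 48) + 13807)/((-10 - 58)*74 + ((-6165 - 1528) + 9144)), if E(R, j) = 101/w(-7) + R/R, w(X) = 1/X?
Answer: -13101/3581 ≈ -3.6585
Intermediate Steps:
E(R, j) = -706 (E(R, j) = 101/(1/(-7)) + R/R = 101/(-1/7) + 1 = 101*(-7) + 1 = -707 + 1 = -706)
(E(142, 48) + 13807)/((-10 - 58)*74 + ((-6165 - 1528) + 9144)) = (-706 + 13807)/((-10 - 58)*74 + ((-6165 - 1528) + 9144)) = 13101/(-68*74 + (-7693 + 9144)) = 13101/(-5032 + 1451) = 13101/(-3581) = 13101*(-1/3581) = -13101/3581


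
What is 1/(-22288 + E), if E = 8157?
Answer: -1/14131 ≈ -7.0766e-5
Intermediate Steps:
1/(-22288 + E) = 1/(-22288 + 8157) = 1/(-14131) = -1/14131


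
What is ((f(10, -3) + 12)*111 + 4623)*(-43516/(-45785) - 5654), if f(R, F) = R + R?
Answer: -423178668990/9157 ≈ -4.6214e+7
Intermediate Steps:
f(R, F) = 2*R
((f(10, -3) + 12)*111 + 4623)*(-43516/(-45785) - 5654) = ((2*10 + 12)*111 + 4623)*(-43516/(-45785) - 5654) = ((20 + 12)*111 + 4623)*(-43516*(-1/45785) - 5654) = (32*111 + 4623)*(43516/45785 - 5654) = (3552 + 4623)*(-258824874/45785) = 8175*(-258824874/45785) = -423178668990/9157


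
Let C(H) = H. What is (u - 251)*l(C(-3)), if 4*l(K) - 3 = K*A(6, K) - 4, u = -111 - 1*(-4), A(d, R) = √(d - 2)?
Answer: 1253/2 ≈ 626.50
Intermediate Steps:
A(d, R) = √(-2 + d)
u = -107 (u = -111 + 4 = -107)
l(K) = -¼ + K/2 (l(K) = ¾ + (K*√(-2 + 6) - 4)/4 = ¾ + (K*√4 - 4)/4 = ¾ + (K*2 - 4)/4 = ¾ + (2*K - 4)/4 = ¾ + (-4 + 2*K)/4 = ¾ + (-1 + K/2) = -¼ + K/2)
(u - 251)*l(C(-3)) = (-107 - 251)*(-¼ + (½)*(-3)) = -358*(-¼ - 3/2) = -358*(-7/4) = 1253/2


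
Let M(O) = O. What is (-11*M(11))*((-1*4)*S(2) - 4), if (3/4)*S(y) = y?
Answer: 5324/3 ≈ 1774.7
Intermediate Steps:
S(y) = 4*y/3
(-11*M(11))*((-1*4)*S(2) - 4) = (-11*11)*((-1*4)*((4/3)*2) - 4) = -121*(-4*8/3 - 4) = -121*(-32/3 - 4) = -121*(-44/3) = 5324/3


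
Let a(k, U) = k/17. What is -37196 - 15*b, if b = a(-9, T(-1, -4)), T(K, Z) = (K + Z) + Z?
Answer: -632197/17 ≈ -37188.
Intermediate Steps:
T(K, Z) = K + 2*Z
a(k, U) = k/17 (a(k, U) = k*(1/17) = k/17)
b = -9/17 (b = (1/17)*(-9) = -9/17 ≈ -0.52941)
-37196 - 15*b = -37196 - 15*(-9/17) = -37196 + 135/17 = -632197/17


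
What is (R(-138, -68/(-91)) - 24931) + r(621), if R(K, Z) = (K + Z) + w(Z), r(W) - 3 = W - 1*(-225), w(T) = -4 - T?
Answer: -24224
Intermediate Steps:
r(W) = 228 + W (r(W) = 3 + (W - 1*(-225)) = 3 + (W + 225) = 3 + (225 + W) = 228 + W)
R(K, Z) = -4 + K (R(K, Z) = (K + Z) + (-4 - Z) = -4 + K)
(R(-138, -68/(-91)) - 24931) + r(621) = ((-4 - 138) - 24931) + (228 + 621) = (-142 - 24931) + 849 = -25073 + 849 = -24224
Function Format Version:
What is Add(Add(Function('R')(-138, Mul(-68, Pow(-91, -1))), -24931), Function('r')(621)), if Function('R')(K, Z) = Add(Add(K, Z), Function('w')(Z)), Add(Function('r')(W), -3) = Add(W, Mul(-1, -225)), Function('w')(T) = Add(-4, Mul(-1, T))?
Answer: -24224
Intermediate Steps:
Function('r')(W) = Add(228, W) (Function('r')(W) = Add(3, Add(W, Mul(-1, -225))) = Add(3, Add(W, 225)) = Add(3, Add(225, W)) = Add(228, W))
Function('R')(K, Z) = Add(-4, K) (Function('R')(K, Z) = Add(Add(K, Z), Add(-4, Mul(-1, Z))) = Add(-4, K))
Add(Add(Function('R')(-138, Mul(-68, Pow(-91, -1))), -24931), Function('r')(621)) = Add(Add(Add(-4, -138), -24931), Add(228, 621)) = Add(Add(-142, -24931), 849) = Add(-25073, 849) = -24224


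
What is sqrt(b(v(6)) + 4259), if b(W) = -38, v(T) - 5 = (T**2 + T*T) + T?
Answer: 3*sqrt(469) ≈ 64.969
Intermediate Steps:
v(T) = 5 + T + 2*T**2 (v(T) = 5 + ((T**2 + T*T) + T) = 5 + ((T**2 + T**2) + T) = 5 + (2*T**2 + T) = 5 + (T + 2*T**2) = 5 + T + 2*T**2)
sqrt(b(v(6)) + 4259) = sqrt(-38 + 4259) = sqrt(4221) = 3*sqrt(469)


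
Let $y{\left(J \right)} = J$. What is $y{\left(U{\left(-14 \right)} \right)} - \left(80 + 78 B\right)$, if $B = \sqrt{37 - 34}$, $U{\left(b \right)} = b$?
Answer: $-94 - 78 \sqrt{3} \approx -229.1$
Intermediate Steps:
$B = \sqrt{3} \approx 1.732$
$y{\left(U{\left(-14 \right)} \right)} - \left(80 + 78 B\right) = -14 - \left(80 + 78 \sqrt{3}\right) = -94 - 78 \sqrt{3}$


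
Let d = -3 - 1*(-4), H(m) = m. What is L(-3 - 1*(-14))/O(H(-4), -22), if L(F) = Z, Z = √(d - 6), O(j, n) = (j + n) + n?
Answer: -I*√5/48 ≈ -0.046585*I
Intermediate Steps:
d = 1 (d = -3 + 4 = 1)
O(j, n) = j + 2*n
Z = I*√5 (Z = √(1 - 6) = √(-5) = I*√5 ≈ 2.2361*I)
L(F) = I*√5
L(-3 - 1*(-14))/O(H(-4), -22) = (I*√5)/(-4 + 2*(-22)) = (I*√5)/(-4 - 44) = (I*√5)/(-48) = (I*√5)*(-1/48) = -I*√5/48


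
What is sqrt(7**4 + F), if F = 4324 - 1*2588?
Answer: sqrt(4137) ≈ 64.319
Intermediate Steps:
F = 1736 (F = 4324 - 2588 = 1736)
sqrt(7**4 + F) = sqrt(7**4 + 1736) = sqrt(2401 + 1736) = sqrt(4137)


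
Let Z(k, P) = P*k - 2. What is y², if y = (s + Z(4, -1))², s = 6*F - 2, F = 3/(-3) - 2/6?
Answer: 65536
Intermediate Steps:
Z(k, P) = -2 + P*k
F = -4/3 (F = 3*(-⅓) - 2*⅙ = -1 - ⅓ = -4/3 ≈ -1.3333)
s = -10 (s = 6*(-4/3) - 2 = -8 - 2 = -10)
y = 256 (y = (-10 + (-2 - 1*4))² = (-10 + (-2 - 4))² = (-10 - 6)² = (-16)² = 256)
y² = 256² = 65536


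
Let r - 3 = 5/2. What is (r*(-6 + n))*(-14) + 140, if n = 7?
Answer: 63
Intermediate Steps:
r = 11/2 (r = 3 + 5/2 = 11/2 ≈ 5.5000)
(r*(-6 + n))*(-14) + 140 = (11*(-6 + 7)/2)*(-14) + 140 = ((11/2)*1)*(-14) + 140 = (11/2)*(-14) + 140 = -77 + 140 = 63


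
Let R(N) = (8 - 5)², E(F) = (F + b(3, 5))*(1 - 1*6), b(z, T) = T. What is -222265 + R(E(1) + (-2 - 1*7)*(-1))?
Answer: -222256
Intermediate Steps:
E(F) = -25 - 5*F (E(F) = (F + 5)*(1 - 1*6) = (5 + F)*(1 - 6) = (5 + F)*(-5) = -25 - 5*F)
R(N) = 9 (R(N) = 3² = 9)
-222265 + R(E(1) + (-2 - 1*7)*(-1)) = -222265 + 9 = -222256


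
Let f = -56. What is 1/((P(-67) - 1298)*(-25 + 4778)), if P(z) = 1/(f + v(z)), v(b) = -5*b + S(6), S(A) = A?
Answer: -285/1758272537 ≈ -1.6209e-7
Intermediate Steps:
v(b) = 6 - 5*b (v(b) = -5*b + 6 = 6 - 5*b)
P(z) = 1/(-50 - 5*z) (P(z) = 1/(-56 + (6 - 5*z)) = 1/(-50 - 5*z))
1/((P(-67) - 1298)*(-25 + 4778)) = 1/((-1/(50 + 5*(-67)) - 1298)*(-25 + 4778)) = 1/((-1/(50 - 335) - 1298)*4753) = 1/((-1/(-285) - 1298)*4753) = 1/((-1*(-1/285) - 1298)*4753) = 1/((1/285 - 1298)*4753) = 1/(-369929/285*4753) = 1/(-1758272537/285) = -285/1758272537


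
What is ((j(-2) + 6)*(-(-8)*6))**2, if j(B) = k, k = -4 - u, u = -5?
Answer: 112896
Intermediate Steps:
k = 1 (k = -4 - 1*(-5) = -4 + 5 = 1)
j(B) = 1
((j(-2) + 6)*(-(-8)*6))**2 = ((1 + 6)*(-(-8)*6))**2 = (7*(-4*(-12)))**2 = (7*48)**2 = 336**2 = 112896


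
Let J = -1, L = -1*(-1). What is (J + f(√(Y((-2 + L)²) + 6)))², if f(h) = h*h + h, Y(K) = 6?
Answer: 133 + 44*√3 ≈ 209.21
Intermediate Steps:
L = 1
f(h) = h + h² (f(h) = h² + h = h + h²)
(J + f(√(Y((-2 + L)²) + 6)))² = (-1 + √(6 + 6)*(1 + √(6 + 6)))² = (-1 + √12*(1 + √12))² = (-1 + (2*√3)*(1 + 2*√3))² = (-1 + 2*√3*(1 + 2*√3))²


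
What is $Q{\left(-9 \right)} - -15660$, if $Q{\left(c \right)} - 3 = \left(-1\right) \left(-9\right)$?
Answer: $15672$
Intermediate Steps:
$Q{\left(c \right)} = 12$ ($Q{\left(c \right)} = 3 - -9 = 3 + 9 = 12$)
$Q{\left(-9 \right)} - -15660 = 12 - -15660 = 12 + 15660 = 15672$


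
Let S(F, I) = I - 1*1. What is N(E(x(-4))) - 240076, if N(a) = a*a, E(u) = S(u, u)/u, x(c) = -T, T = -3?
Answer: -2160680/9 ≈ -2.4008e+5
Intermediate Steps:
x(c) = 3 (x(c) = -1*(-3) = 3)
S(F, I) = -1 + I (S(F, I) = I - 1 = -1 + I)
E(u) = (-1 + u)/u
N(a) = a²
N(E(x(-4))) - 240076 = ((-1 + 3)/3)² - 240076 = ((⅓)*2)² - 240076 = (⅔)² - 240076 = 4/9 - 240076 = -2160680/9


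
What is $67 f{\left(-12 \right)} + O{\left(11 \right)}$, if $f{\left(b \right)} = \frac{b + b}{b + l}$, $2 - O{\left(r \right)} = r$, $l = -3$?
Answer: $\frac{491}{5} \approx 98.2$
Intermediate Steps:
$O{\left(r \right)} = 2 - r$
$f{\left(b \right)} = \frac{2 b}{-3 + b}$ ($f{\left(b \right)} = \frac{b + b}{b - 3} = \frac{2 b}{-3 + b}$)
$67 f{\left(-12 \right)} + O{\left(11 \right)} = 67 \cdot 2 \left(-12\right) \frac{1}{-3 - 12} + \left(2 - 11\right) = 67 \cdot 2 \left(-12\right) \frac{1}{-15} + \left(2 - 11\right) = 67 \cdot 2 \left(-12\right) \left(- \frac{1}{15}\right) - 9 = 67 \cdot \frac{8}{5} - 9 = \frac{536}{5} - 9 = \frac{491}{5}$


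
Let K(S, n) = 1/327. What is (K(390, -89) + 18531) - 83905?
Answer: -21377297/327 ≈ -65374.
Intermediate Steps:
K(S, n) = 1/327
(K(390, -89) + 18531) - 83905 = (1/327 + 18531) - 83905 = 6059638/327 - 83905 = -21377297/327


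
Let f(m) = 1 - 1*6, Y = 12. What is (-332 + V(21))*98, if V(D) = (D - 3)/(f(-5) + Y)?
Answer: -32284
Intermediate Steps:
f(m) = -5 (f(m) = 1 - 6 = -5)
V(D) = -3/7 + D/7 (V(D) = (D - 3)/(-5 + 12) = (-3 + D)/7 = (-3 + D)*(⅐) = -3/7 + D/7)
(-332 + V(21))*98 = (-332 + (-3/7 + (⅐)*21))*98 = (-332 + (-3/7 + 3))*98 = (-332 + 18/7)*98 = -2306/7*98 = -32284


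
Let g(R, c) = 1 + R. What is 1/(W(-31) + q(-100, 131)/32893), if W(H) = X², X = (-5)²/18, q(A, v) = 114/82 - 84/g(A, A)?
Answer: 4806456732/9272041507 ≈ 0.51838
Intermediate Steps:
q(A, v) = 57/41 - 84/(1 + A) (q(A, v) = 114/82 - 84/(1 + A) = 114*(1/82) - 84/(1 + A) = 57/41 - 84/(1 + A))
X = 25/18 (X = 25*(1/18) = 25/18 ≈ 1.3889)
W(H) = 625/324 (W(H) = (25/18)² = 625/324)
1/(W(-31) + q(-100, 131)/32893) = 1/(625/324 + (3*(-1129 + 19*(-100))/(41*(1 - 100)))/32893) = 1/(625/324 + ((3/41)*(-1129 - 1900)/(-99))*(1/32893)) = 1/(625/324 + ((3/41)*(-1/99)*(-3029))*(1/32893)) = 1/(625/324 + (3029/1353)*(1/32893)) = 1/(625/324 + 3029/44504229) = 1/(9272041507/4806456732) = 4806456732/9272041507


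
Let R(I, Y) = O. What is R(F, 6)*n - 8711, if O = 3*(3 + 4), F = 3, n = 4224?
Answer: 79993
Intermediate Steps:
O = 21 (O = 3*7 = 21)
R(I, Y) = 21
R(F, 6)*n - 8711 = 21*4224 - 8711 = 88704 - 8711 = 79993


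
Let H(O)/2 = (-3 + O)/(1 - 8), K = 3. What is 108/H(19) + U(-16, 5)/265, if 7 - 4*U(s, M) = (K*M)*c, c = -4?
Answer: -49951/2120 ≈ -23.562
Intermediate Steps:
H(O) = 6/7 - 2*O/7 (H(O) = 2*((-3 + O)/(1 - 8)) = 2*((-3 + O)/(-7)) = 2*((-3 + O)*(-⅐)) = 2*(3/7 - O/7) = 6/7 - 2*O/7)
U(s, M) = 7/4 + 3*M (U(s, M) = 7/4 - 3*M*(-4)/4 = 7/4 - (-3)*M = 7/4 + 3*M)
108/H(19) + U(-16, 5)/265 = 108/(6/7 - 2/7*19) + (7/4 + 3*5)/265 = 108/(6/7 - 38/7) + (7/4 + 15)*(1/265) = 108/(-32/7) + (67/4)*(1/265) = 108*(-7/32) + 67/1060 = -189/8 + 67/1060 = -49951/2120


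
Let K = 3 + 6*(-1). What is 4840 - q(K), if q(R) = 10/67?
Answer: 324270/67 ≈ 4839.9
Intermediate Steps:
K = -3 (K = 3 - 6 = -3)
q(R) = 10/67 (q(R) = 10*(1/67) = 10/67)
4840 - q(K) = 4840 - 1*10/67 = 4840 - 10/67 = 324270/67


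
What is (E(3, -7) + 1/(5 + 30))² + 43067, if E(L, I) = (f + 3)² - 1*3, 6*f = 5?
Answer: 68591351641/1587600 ≈ 43204.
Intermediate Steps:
f = ⅚ (f = (⅙)*5 = ⅚ ≈ 0.83333)
E(L, I) = 421/36 (E(L, I) = (⅚ + 3)² - 1*3 = (23/6)² - 3 = 529/36 - 3 = 421/36)
(E(3, -7) + 1/(5 + 30))² + 43067 = (421/36 + 1/(5 + 30))² + 43067 = (421/36 + 1/35)² + 43067 = (14771/1260)² + 43067 = 218182441/1587600 + 43067 = 68591351641/1587600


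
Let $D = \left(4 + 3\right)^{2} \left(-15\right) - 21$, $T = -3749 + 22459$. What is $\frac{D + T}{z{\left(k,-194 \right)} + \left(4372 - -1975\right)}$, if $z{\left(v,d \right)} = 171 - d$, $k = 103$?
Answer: $\frac{8977}{3356} \approx 2.6749$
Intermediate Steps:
$T = 18710$
$D = -756$ ($D = 7^{2} \left(-15\right) - 21 = 49 \left(-15\right) - 21 = -735 - 21 = -756$)
$\frac{D + T}{z{\left(k,-194 \right)} + \left(4372 - -1975\right)} = \frac{-756 + 18710}{\left(171 - -194\right) + \left(4372 - -1975\right)} = \frac{17954}{\left(171 + 194\right) + \left(4372 + 1975\right)} = \frac{17954}{365 + 6347} = \frac{17954}{6712} = 17954 \cdot \frac{1}{6712} = \frac{8977}{3356}$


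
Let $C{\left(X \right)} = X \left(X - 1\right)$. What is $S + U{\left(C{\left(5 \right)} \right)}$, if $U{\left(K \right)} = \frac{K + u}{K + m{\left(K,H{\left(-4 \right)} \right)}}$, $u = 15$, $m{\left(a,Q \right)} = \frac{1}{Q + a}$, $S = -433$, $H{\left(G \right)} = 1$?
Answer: $- \frac{181558}{421} \approx -431.25$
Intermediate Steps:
$C{\left(X \right)} = X \left(-1 + X\right)$
$U{\left(K \right)} = \frac{15 + K}{K + \frac{1}{1 + K}}$ ($U{\left(K \right)} = \frac{K + 15}{K + \frac{1}{1 + K}} = \frac{15 + K}{K + \frac{1}{1 + K}}$)
$S + U{\left(C{\left(5 \right)} \right)} = -433 + \frac{\left(1 + 5 \left(-1 + 5\right)\right) \left(15 + 5 \left(-1 + 5\right)\right)}{1 + 5 \left(-1 + 5\right) \left(1 + 5 \left(-1 + 5\right)\right)} = -433 + \frac{\left(1 + 5 \cdot 4\right) \left(15 + 5 \cdot 4\right)}{1 + 5 \cdot 4 \left(1 + 5 \cdot 4\right)} = -433 + \frac{\left(1 + 20\right) \left(15 + 20\right)}{1 + 20 \left(1 + 20\right)} = -433 + \frac{1}{1 + 20 \cdot 21} \cdot 21 \cdot 35 = -433 + \frac{1}{1 + 420} \cdot 21 \cdot 35 = -433 + \frac{1}{421} \cdot 21 \cdot 35 = -433 + \frac{735}{421} = - \frac{181558}{421}$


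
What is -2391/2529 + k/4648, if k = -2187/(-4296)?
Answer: -5304166445/5610954048 ≈ -0.94532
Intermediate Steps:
k = 729/1432 (k = -2187*(-1/4296) = 729/1432 ≈ 0.50908)
-2391/2529 + k/4648 = -2391/2529 + (729/1432)/4648 = -2391*1/2529 + (729/1432)*(1/4648) = -797/843 + 729/6655936 = -5304166445/5610954048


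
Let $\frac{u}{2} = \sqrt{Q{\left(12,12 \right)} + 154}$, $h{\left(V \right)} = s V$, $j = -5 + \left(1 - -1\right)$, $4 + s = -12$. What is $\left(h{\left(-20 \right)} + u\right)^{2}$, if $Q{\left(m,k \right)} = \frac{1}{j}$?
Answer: $\frac{309044}{3} + \frac{1280 \sqrt{1383}}{3} \approx 1.1888 \cdot 10^{5}$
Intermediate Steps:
$s = -16$ ($s = -4 - 12 = -16$)
$j = -3$ ($j = -5 + \left(1 + 1\right) = -5 + 2 = -3$)
$h{\left(V \right)} = - 16 V$
$Q{\left(m,k \right)} = - \frac{1}{3}$ ($Q{\left(m,k \right)} = \frac{1}{-3} = - \frac{1}{3}$)
$u = \frac{2 \sqrt{1383}}{3}$ ($u = 2 \sqrt{- \frac{1}{3} + 154} = 2 \sqrt{\frac{461}{3}} = 2 \frac{\sqrt{1383}}{3} = \frac{2 \sqrt{1383}}{3} \approx 24.792$)
$\left(h{\left(-20 \right)} + u\right)^{2} = \left(\left(-16\right) \left(-20\right) + \frac{2 \sqrt{1383}}{3}\right)^{2} = \left(320 + \frac{2 \sqrt{1383}}{3}\right)^{2}$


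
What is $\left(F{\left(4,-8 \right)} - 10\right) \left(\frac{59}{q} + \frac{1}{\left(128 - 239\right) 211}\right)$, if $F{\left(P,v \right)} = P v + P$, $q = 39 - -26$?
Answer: $- \frac{52507412}{1522365} \approx -34.491$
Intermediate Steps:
$q = 65$ ($q = 39 + 26 = 65$)
$F{\left(P,v \right)} = P + P v$
$\left(F{\left(4,-8 \right)} - 10\right) \left(\frac{59}{q} + \frac{1}{\left(128 - 239\right) 211}\right) = \left(4 \left(1 - 8\right) - 10\right) \left(\frac{59}{65} + \frac{1}{\left(128 - 239\right) 211}\right) = \left(4 \left(-7\right) - 10\right) \left(59 \cdot \frac{1}{65} + \frac{1}{-111} \cdot \frac{1}{211}\right) = \left(-28 - 10\right) \left(\frac{59}{65} - \frac{1}{23421}\right) = - 38 \left(\frac{59}{65} - \frac{1}{23421}\right) = \left(-38\right) \frac{1381774}{1522365} = - \frac{52507412}{1522365}$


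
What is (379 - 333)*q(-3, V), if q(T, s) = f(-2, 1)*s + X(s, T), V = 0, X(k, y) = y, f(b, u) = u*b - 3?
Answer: -138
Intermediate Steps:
f(b, u) = -3 + b*u (f(b, u) = b*u - 3 = -3 + b*u)
q(T, s) = T - 5*s (q(T, s) = (-3 - 2*1)*s + T = (-3 - 2)*s + T = -5*s + T = T - 5*s)
(379 - 333)*q(-3, V) = (379 - 333)*(-3 - 5*0) = 46*(-3 + 0) = 46*(-3) = -138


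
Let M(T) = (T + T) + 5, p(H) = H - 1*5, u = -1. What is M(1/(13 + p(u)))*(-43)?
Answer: -1591/7 ≈ -227.29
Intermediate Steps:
p(H) = -5 + H (p(H) = H - 5 = -5 + H)
M(T) = 5 + 2*T (M(T) = 2*T + 5 = 5 + 2*T)
M(1/(13 + p(u)))*(-43) = (5 + 2/(13 + (-5 - 1)))*(-43) = (5 + 2/(13 - 6))*(-43) = (5 + 2/7)*(-43) = (37/7)*(-43) = -1591/7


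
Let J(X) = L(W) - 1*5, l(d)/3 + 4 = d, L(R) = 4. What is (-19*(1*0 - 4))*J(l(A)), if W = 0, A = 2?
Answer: -76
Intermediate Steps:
l(d) = -12 + 3*d
J(X) = -1 (J(X) = 4 - 1*5 = 4 - 5 = -1)
(-19*(1*0 - 4))*J(l(A)) = -19*(1*0 - 4)*(-1) = -19*(0 - 4)*(-1) = -19*(-4)*(-1) = 76*(-1) = -76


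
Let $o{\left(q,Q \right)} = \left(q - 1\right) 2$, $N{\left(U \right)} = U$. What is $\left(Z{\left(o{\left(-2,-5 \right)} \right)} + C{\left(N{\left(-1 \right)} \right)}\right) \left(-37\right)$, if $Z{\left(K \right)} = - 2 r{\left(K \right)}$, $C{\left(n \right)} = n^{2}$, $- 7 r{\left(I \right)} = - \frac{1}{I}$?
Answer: $- \frac{814}{21} \approx -38.762$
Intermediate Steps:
$r{\left(I \right)} = \frac{1}{7 I}$ ($r{\left(I \right)} = - \frac{\left(-1\right) \frac{1}{I}}{7} = \frac{1}{7 I}$)
$o{\left(q,Q \right)} = -2 + 2 q$ ($o{\left(q,Q \right)} = \left(-1 + q\right) 2 = -2 + 2 q$)
$Z{\left(K \right)} = - \frac{2}{7 K}$ ($Z{\left(K \right)} = - 2 \frac{1}{7 K} = - \frac{2}{7 K}$)
$\left(Z{\left(o{\left(-2,-5 \right)} \right)} + C{\left(N{\left(-1 \right)} \right)}\right) \left(-37\right) = \left(- \frac{2}{7 \left(-2 + 2 \left(-2\right)\right)} + \left(-1\right)^{2}\right) \left(-37\right) = \left(- \frac{2}{7 \left(-2 - 4\right)} + 1\right) \left(-37\right) = \left(- \frac{2}{7 \left(-6\right)} + 1\right) \left(-37\right) = \left(\left(- \frac{2}{7}\right) \left(- \frac{1}{6}\right) + 1\right) \left(-37\right) = \left(\frac{1}{21} + 1\right) \left(-37\right) = \frac{22}{21} \left(-37\right) = - \frac{814}{21}$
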